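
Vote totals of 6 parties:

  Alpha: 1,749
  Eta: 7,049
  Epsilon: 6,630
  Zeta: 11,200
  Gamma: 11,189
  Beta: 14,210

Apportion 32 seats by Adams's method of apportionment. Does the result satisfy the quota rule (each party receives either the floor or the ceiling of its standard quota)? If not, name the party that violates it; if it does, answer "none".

Standard quotas: Alpha 1.076, Eta 4.336, Epsilon 4.078, Zeta 6.889, Gamma 6.882, Beta 8.740.
Adams allocation: Alpha 1, Eta 4, Epsilon 4, Zeta 7, Gamma 7, Beta 9.
Every allocation lies between the lower and upper quota.

none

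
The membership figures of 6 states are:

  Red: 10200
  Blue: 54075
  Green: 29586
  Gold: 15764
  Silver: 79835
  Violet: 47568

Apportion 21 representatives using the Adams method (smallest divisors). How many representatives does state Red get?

1

Standard divisor 237028/21 ≈ 11287.048; standard quotas: Red 0.904, Blue 4.791, Green 2.621, Gold 1.397, Silver 7.073, Violet 4.214.
Rounding up gives 1, 5, 3, 2, 8, 5 = 24 seats, so the divisor must be adjusted.
With modified divisor 13400: modified quotas Red 0.761, Blue 4.035, Green 2.208, Gold 1.176, Silver 5.958, Violet 3.550.
Rounding up: Red 1, Blue 5, Green 3, Gold 2, Silver 6, Violet 4 (total 21).
Red receives 1.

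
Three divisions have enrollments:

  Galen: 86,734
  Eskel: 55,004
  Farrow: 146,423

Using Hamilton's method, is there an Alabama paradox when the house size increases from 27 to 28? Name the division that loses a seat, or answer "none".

none

At 27 seats: Galen 8, Eskel 5, Farrow 14.
At 28 seats: Galen 9, Eskel 5, Farrow 14.
No division's allocation decreased.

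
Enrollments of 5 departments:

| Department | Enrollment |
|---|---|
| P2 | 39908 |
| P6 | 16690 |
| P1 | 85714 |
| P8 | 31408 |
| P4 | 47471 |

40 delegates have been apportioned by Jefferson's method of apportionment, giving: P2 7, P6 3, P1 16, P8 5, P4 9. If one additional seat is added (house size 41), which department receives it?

Priority for the next seat is population ÷ (current seats + 1).
Priorities: P2 4988.500, P6 4172.500, P1 5042.000, P8 5234.667, P4 4747.100.
Highest priority: P8.

P8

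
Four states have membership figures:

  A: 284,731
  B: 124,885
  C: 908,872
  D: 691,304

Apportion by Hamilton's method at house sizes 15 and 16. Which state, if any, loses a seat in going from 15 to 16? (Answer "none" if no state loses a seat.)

none

At 15 seats: A 2, B 1, C 7, D 5.
At 16 seats: A 2, B 1, C 7, D 6.
No state's allocation decreased.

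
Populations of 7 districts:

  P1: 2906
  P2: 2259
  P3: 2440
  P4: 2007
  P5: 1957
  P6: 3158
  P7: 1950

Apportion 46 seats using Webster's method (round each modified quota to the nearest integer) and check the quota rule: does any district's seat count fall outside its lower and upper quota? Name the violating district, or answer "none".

none

Standard quotas: P1 8.016, P2 6.231, P3 6.730, P4 5.536, P5 5.398, P6 8.711, P7 5.379.
Webster allocation: P1 8, P2 6, P3 7, P4 6, P5 5, P6 9, P7 5.
Every allocation lies between the lower and upper quota.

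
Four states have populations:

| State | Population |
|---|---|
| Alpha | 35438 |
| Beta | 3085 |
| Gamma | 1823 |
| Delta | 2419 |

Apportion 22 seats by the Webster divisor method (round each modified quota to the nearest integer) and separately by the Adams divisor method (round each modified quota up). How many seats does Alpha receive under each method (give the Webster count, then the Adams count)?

Webster: Alpha 18, Beta 2, Gamma 1, Delta 1.
Adams: Alpha 17, Beta 2, Gamma 1, Delta 2.
Alpha gets 18 under Webster and 17 under Adams.

18 and 17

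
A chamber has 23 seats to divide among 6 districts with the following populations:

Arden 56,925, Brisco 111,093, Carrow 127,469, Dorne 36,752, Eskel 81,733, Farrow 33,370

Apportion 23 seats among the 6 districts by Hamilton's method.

Total 447342; standard divisor 447342/23 ≈ 19449.652.
Standard quotas: Arden 2.9268, Brisco 5.7118, Carrow 6.5538, Dorne 1.8896, Eskel 4.2023, Farrow 1.7157.
Lower quotas: Arden 2, Brisco 5, Carrow 6, Dorne 1, Eskel 4, Farrow 1 (sum 19, leaving 4 seats).
Remainders in descending order: Arden 0.9268, Dorne 0.8896, Farrow 0.7157, Brisco 0.7118, Carrow 0.5538, Eskel 0.2023.
Largest remainders: Arden, Dorne, Farrow, Brisco receive the extra seats.

Arden: 3; Brisco: 6; Carrow: 6; Dorne: 2; Eskel: 4; Farrow: 2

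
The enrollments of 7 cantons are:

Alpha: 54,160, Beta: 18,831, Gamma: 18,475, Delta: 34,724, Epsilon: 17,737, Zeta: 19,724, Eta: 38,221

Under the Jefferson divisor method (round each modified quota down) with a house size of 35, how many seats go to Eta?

7

Standard divisor 201872/35 ≈ 5767.771; standard quotas: Alpha 9.390, Beta 3.265, Gamma 3.203, Delta 6.020, Epsilon 3.075, Zeta 3.420, Eta 6.627.
Rounding down gives 9, 3, 3, 6, 3, 3, 6 = 33 seats, so the divisor must be adjusted.
With modified divisor 5200: modified quotas Alpha 10.415, Beta 3.621, Gamma 3.553, Delta 6.678, Epsilon 3.411, Zeta 3.793, Eta 7.350.
Rounding down: Alpha 10, Beta 3, Gamma 3, Delta 6, Epsilon 3, Zeta 3, Eta 7 (total 35).
Eta receives 7.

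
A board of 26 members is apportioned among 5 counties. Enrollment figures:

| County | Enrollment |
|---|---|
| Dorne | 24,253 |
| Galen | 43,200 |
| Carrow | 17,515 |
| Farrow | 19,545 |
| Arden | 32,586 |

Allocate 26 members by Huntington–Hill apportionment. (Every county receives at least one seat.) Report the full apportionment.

Dorne: 5; Galen: 8; Carrow: 3; Farrow: 4; Arden: 6

With divisor 5257: modified quotas Dorne 4.613, Galen 8.218, Carrow 3.332, Farrow 3.718, Arden 6.199.
Geometric-mean thresholds: Dorne √(4·5)=4.472, Galen √(8·9)=8.485, Carrow √(3·4)=3.464, Farrow √(3·4)=3.464, Arden √(6·7)=6.481.
Each quota rounded against its threshold gives Dorne 5, Galen 8, Carrow 3, Farrow 4, Arden 6 (total 26).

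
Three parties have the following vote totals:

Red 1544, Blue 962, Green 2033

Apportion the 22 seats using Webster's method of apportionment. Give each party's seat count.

Red: 7, Blue: 5, Green: 10

Standard divisor 4539/22 ≈ 206.318; standard quotas: Red 7.484, Blue 4.663, Green 9.854.
Rounding to the nearest integer gives Red 7, Blue 5, Green 10 — total 22, matching the house size, so no adjustment is needed.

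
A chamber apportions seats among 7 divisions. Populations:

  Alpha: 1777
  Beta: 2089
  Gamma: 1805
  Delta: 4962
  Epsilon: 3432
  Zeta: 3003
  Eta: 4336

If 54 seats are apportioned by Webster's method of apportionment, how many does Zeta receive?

Standard divisor 21404/54 ≈ 396.37; standard quotas: Alpha 4.483, Beta 5.270, Gamma 4.554, Delta 12.519, Epsilon 8.659, Zeta 7.576, Eta 10.939.
Rounding to the nearest integer gives 4, 5, 5, 13, 9, 8, 11 = 55 seats, so the divisor must be adjusted.
With modified divisor 399: modified quotas Alpha 4.454, Beta 5.236, Gamma 4.524, Delta 12.436, Epsilon 8.602, Zeta 7.526, Eta 10.867.
Rounding to the nearest integer: Alpha 4, Beta 5, Gamma 5, Delta 12, Epsilon 9, Zeta 8, Eta 11 (total 54).
Zeta receives 8.

8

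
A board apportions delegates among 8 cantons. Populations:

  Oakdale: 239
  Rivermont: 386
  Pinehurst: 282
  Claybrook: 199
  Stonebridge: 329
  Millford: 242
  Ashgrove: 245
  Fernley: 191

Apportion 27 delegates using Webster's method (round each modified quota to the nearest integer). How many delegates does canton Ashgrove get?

Standard divisor 2113/27 ≈ 78.259; standard quotas: Oakdale 3.054, Rivermont 4.932, Pinehurst 3.603, Claybrook 2.543, Stonebridge 4.204, Millford 3.092, Ashgrove 3.131, Fernley 2.441.
Rounding to the nearest integer gives Oakdale 3, Rivermont 5, Pinehurst 4, Claybrook 3, Stonebridge 4, Millford 3, Ashgrove 3, Fernley 2 — total 27, matching the house size, so no adjustment is needed.
Ashgrove receives 3.

3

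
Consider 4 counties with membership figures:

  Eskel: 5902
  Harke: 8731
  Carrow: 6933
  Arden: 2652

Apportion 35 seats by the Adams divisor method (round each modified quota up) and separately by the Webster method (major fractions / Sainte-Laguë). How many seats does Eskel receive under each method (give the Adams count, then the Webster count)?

9 and 8

Adams: Eskel 9, Harke 12, Carrow 10, Arden 4.
Webster: Eskel 8, Harke 13, Carrow 10, Arden 4.
Eskel gets 9 under Adams and 8 under Webster.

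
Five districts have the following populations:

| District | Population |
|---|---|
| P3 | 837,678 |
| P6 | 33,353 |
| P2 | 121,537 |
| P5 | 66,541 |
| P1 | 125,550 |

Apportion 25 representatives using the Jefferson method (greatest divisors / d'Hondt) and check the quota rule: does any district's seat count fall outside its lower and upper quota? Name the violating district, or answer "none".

P3

Standard quotas: P3 17.678, P6 0.704, P2 2.565, P5 1.404, P1 2.649.
Jefferson allocation: P3 20, P6 0, P2 2, P5 1, P1 2.
P3 has quota 17.678 (lower 17, upper 18) but receives 20 — outside the quota interval.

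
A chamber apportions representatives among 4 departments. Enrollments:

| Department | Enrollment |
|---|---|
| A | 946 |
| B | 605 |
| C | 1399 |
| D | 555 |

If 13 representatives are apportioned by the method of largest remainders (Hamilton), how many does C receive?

Total 3505; standard divisor 3505/13 ≈ 269.615.
Standard quotas: A 3.509, B 2.244, C 5.189, D 2.058.
Lower quotas: A 3, B 2, C 5, D 2 (sum 12, leaving 1 seat).
Remainders in descending order: A 0.509, B 0.244, C 0.189, D 0.058.
The surplus seat goes to A.
C receives 5.

5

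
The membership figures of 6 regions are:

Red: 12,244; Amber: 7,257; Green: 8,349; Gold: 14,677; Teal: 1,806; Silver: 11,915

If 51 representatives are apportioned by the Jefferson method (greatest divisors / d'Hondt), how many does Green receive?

8

Standard divisor 56248/51 ≈ 1102.902; standard quotas: Red 11.102, Amber 6.580, Green 7.570, Gold 13.308, Teal 1.637, Silver 10.803.
Rounding down gives 11, 6, 7, 13, 1, 10 = 48 seats, so the divisor must be adjusted.
With modified divisor 1040: modified quotas Red 11.773, Amber 6.978, Green 8.028, Gold 14.113, Teal 1.737, Silver 11.457.
Rounding down: Red 11, Amber 6, Green 8, Gold 14, Teal 1, Silver 11 (total 51).
Green receives 8.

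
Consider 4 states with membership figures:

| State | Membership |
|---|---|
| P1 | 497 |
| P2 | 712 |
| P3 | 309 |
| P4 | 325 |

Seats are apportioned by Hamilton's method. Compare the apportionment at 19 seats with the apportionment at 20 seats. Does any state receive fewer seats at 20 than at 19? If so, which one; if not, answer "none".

At 19 seats: P1 5, P2 7, P3 3, P4 4.
At 20 seats: P1 5, P2 8, P3 3, P4 4.
No state's allocation decreased.

none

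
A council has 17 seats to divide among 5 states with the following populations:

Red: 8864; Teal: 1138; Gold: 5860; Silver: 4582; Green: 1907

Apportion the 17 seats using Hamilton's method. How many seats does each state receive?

Red=7, Teal=1, Gold=4, Silver=4, Green=1

Total 22351; standard divisor 22351/17 ≈ 1314.765.
Standard quotas: Red 6.7419, Teal 0.8656, Gold 4.4571, Silver 3.4850, Green 1.4504.
Lower quotas: Red 6, Teal 0, Gold 4, Silver 3, Green 1 (sum 14, leaving 3 seats).
Remainders in descending order: Teal 0.8656, Red 0.7419, Silver 0.4850, Gold 0.4571, Green 0.4504.
Largest remainders: Teal, Red, Silver receive the extra seats.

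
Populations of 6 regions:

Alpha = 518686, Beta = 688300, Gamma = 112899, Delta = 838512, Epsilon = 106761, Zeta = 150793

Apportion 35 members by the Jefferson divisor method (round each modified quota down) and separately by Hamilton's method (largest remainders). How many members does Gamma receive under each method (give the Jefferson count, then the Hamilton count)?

1 and 2

Jefferson: Alpha 8, Beta 10, Gamma 1, Delta 13, Epsilon 1, Zeta 2.
Hamilton: Alpha 7, Beta 10, Gamma 2, Delta 12, Epsilon 2, Zeta 2.
Gamma gets 1 under Jefferson and 2 under Hamilton.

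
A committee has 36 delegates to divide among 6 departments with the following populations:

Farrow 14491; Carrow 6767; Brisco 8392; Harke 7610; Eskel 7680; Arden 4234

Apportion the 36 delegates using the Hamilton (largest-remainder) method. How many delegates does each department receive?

The standard divisor is 49174/36 ≈ 1365.944.
Standard quotas: Farrow 10.6088, Carrow 4.9541, Brisco 6.1437, Harke 5.5712, Eskel 5.6225, Arden 3.0997.
Lower quotas: Farrow 10, Carrow 4, Brisco 6, Harke 5, Eskel 5, Arden 3 (sum 33, leaving 3 seats).
Remainders in descending order: Carrow 0.9541, Eskel 0.6225, Farrow 0.6088, Harke 0.5712, Brisco 0.1437, Arden 0.0997.
The surplus seats go to Carrow, Eskel, Farrow.

Farrow: 11, Carrow: 5, Brisco: 6, Harke: 5, Eskel: 6, Arden: 3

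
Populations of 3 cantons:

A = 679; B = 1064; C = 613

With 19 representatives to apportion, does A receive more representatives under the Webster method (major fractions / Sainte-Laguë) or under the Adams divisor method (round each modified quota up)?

Webster: A 5, B 9, C 5.
Adams: A 6, B 8, C 5.
A gets 5 under Webster and 6 under Adams.

Adams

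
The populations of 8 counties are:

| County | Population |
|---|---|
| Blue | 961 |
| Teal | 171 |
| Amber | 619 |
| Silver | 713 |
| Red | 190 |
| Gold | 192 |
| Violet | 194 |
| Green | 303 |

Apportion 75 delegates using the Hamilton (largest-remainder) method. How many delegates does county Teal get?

4

Standard divisor: 3343 ÷ 75 ≈ 44.573.
Standard quotas: Blue 21.560, Teal 3.836, Amber 13.887, Silver 15.996, Red 4.263, Gold 4.308, Violet 4.352, Green 6.798.
Lower quotas: Blue 21, Teal 3, Amber 13, Silver 15, Red 4, Gold 4, Violet 4, Green 6 (sum 70, leaving 5 seats).
Remainders in descending order: Silver 0.996, Amber 0.887, Teal 0.836, Green 0.798, Blue 0.560, Violet 0.352, Gold 0.308, Red 0.263.
Largest remainders: Silver, Amber, Teal, Green, Blue receive the extra seats.
Teal receives 4.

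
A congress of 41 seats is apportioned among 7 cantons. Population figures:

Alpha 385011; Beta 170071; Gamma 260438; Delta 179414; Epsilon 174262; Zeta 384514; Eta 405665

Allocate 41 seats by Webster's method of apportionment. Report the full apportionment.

Standard divisor 1959375/41 ≈ 47789.634; standard quotas: Alpha 8.056, Beta 3.559, Gamma 5.450, Delta 3.754, Epsilon 3.646, Zeta 8.046, Eta 8.489.
Rounding to the nearest integer gives Alpha 8, Beta 4, Gamma 5, Delta 4, Epsilon 4, Zeta 8, Eta 8 — total 41, matching the house size, so no adjustment is needed.

Alpha 8, Beta 4, Gamma 5, Delta 4, Epsilon 4, Zeta 8, Eta 8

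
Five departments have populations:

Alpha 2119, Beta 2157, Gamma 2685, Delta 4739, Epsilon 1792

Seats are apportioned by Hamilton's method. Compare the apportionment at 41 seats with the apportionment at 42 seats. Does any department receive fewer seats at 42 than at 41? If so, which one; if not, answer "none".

At 41 seats: Alpha 6, Beta 7, Gamma 8, Delta 14, Epsilon 6.
At 42 seats: Alpha 7, Beta 7, Gamma 8, Delta 15, Epsilon 5.
Epsilon drops from 6 to 5.

Epsilon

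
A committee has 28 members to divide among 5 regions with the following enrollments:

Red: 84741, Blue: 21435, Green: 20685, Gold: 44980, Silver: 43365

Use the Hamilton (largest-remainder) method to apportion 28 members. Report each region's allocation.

Standard divisor: 215206 ÷ 28 ≈ 7685.929.
Standard quotas: Red 11.0255, Blue 2.7889, Green 2.6913, Gold 5.8523, Silver 5.6421.
Lower quotas: Red 11, Blue 2, Green 2, Gold 5, Silver 5 (sum 25, leaving 3 seats).
Remainders in descending order: Gold 0.8523, Blue 0.7889, Green 0.6913, Silver 0.6421, Red 0.0255.
Largest remainders: Gold, Blue, Green receive the extra seats.

Red 11; Blue 3; Green 3; Gold 6; Silver 5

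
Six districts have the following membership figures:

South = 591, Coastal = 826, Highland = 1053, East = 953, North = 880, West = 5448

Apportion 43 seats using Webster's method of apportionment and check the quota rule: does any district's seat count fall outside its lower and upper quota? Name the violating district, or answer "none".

West

Standard quotas: South 2.606, Coastal 3.642, Highland 4.644, East 4.203, North 3.881, West 24.025.
Webster allocation: South 3, Coastal 4, Highland 5, East 4, North 4, West 23.
West has quota 24.025 (lower 24, upper 25) but receives 23 — outside the quota interval.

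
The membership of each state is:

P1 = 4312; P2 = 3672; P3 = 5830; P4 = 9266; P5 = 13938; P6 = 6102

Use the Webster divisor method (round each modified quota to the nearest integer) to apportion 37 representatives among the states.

P1 4, P2 3, P3 5, P4 8, P5 12, P6 5

Standard divisor 43120/37 ≈ 1165.405; standard quotas: P1 3.700, P2 3.151, P3 5.003, P4 7.951, P5 11.960, P6 5.236.
Rounding to the nearest integer gives P1 4, P2 3, P3 5, P4 8, P5 12, P6 5 — total 37, matching the house size, so no adjustment is needed.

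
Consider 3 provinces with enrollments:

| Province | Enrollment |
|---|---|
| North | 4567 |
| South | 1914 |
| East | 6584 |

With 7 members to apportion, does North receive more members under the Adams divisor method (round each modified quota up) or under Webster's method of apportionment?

Adams: North 3, South 1, East 3.
Webster: North 2, South 1, East 4.
North gets 3 under Adams and 2 under Webster.

Adams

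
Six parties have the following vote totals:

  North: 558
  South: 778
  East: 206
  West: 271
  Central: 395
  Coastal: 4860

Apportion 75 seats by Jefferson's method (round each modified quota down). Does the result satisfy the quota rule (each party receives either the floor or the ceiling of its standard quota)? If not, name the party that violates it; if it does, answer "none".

Coastal

Standard quotas: North 5.921, South 8.256, East 2.186, West 2.876, Central 4.191, Coastal 51.570.
Jefferson allocation: North 6, South 8, East 2, West 2, Central 4, Coastal 53.
Coastal has quota 51.570 (lower 51, upper 52) but receives 53 — outside the quota interval.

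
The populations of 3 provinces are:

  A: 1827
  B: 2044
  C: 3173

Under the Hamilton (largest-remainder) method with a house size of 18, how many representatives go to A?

5

Total 7044; standard divisor 7044/18 ≈ 391.333.
Standard quotas: A 4.669, B 5.223, C 8.108.
Lower quotas: A 4, B 5, C 8 (sum 17, leaving 1 seat).
Remainders in descending order: A 0.669, B 0.223, C 0.108.
Largest remainder: A receives the extra seat.
A receives 5.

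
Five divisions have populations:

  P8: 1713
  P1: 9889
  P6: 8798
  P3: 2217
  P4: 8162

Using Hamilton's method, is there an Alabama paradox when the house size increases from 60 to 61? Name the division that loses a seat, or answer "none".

At 60 seats: P8 4, P1 19, P6 17, P3 4, P4 16.
At 61 seats: P8 3, P1 20, P6 18, P3 4, P4 16.
P8 drops from 4 to 3.

P8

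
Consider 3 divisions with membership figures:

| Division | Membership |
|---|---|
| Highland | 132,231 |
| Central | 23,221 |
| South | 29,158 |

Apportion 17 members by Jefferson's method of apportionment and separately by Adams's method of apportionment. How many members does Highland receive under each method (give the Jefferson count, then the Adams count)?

13 and 12

Jefferson: Highland 13, Central 2, South 2.
Adams: Highland 12, Central 2, South 3.
Highland gets 13 under Jefferson and 12 under Adams.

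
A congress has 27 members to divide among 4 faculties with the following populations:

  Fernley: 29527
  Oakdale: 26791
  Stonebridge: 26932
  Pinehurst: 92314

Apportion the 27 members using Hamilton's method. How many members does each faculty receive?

The standard divisor is 175564/27 ≈ 6502.37.
Standard quotas: Fernley 4.5410, Oakdale 4.1202, Stonebridge 4.1419, Pinehurst 14.1970.
Lower quotas: Fernley 4, Oakdale 4, Stonebridge 4, Pinehurst 14 (sum 26, leaving 1 seat).
Remainders in descending order: Fernley 0.5410, Pinehurst 0.1970, Stonebridge 0.1419, Oakdale 0.1202.
The surplus seat goes to Fernley.

Fernley: 5, Oakdale: 4, Stonebridge: 4, Pinehurst: 14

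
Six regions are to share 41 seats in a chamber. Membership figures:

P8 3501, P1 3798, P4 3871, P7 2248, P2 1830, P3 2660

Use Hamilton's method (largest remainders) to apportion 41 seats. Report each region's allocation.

P8 8; P1 9; P4 9; P7 5; P2 4; P3 6

Total 17908; standard divisor 17908/41 ≈ 436.78.
Standard quotas: P8 8.015, P1 8.695, P4 8.863, P7 5.147, P2 4.190, P3 6.090.
Lower quotas: P8 8, P1 8, P4 8, P7 5, P2 4, P3 6 (sum 39, leaving 2 seats).
Remainders in descending order: P4 0.863, P1 0.695, P2 0.190, P7 0.147, P3 0.090, P8 0.015.
Largest remainders: P4, P1 receive the extra seats.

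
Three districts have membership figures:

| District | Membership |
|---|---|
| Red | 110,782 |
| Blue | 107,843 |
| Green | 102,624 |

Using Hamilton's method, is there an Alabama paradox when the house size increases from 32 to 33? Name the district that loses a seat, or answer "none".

none

At 32 seats: Red 11, Blue 11, Green 10.
At 33 seats: Red 11, Blue 11, Green 11.
No district's allocation decreased.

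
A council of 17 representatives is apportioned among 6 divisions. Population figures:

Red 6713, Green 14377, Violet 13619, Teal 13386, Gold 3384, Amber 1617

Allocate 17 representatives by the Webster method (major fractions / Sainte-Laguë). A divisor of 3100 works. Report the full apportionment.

Red: 2, Green: 5, Violet: 4, Teal: 4, Gold: 1, Amber: 1

With modified divisor 3100: modified quotas Red 2.165, Green 4.638, Violet 4.393, Teal 4.318, Gold 1.092, Amber 0.522.
Rounding to the nearest integer: Red 2, Green 5, Violet 4, Teal 4, Gold 1, Amber 1 (total 17).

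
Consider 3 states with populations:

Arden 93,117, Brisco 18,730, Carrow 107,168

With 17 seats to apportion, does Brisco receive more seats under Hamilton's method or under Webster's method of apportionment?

Hamilton: Arden 7, Brisco 2, Carrow 8.
Webster: Arden 7, Brisco 1, Carrow 9.
Brisco gets 2 under Hamilton and 1 under Webster.

Hamilton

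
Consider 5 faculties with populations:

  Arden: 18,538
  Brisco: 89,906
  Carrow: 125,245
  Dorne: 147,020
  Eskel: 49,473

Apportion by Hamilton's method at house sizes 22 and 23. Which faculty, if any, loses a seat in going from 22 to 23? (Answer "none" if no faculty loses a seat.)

Eskel

At 22 seats: Arden 1, Brisco 5, Carrow 6, Dorne 7, Eskel 3.
At 23 seats: Arden 1, Brisco 5, Carrow 7, Dorne 8, Eskel 2.
Eskel drops from 3 to 2.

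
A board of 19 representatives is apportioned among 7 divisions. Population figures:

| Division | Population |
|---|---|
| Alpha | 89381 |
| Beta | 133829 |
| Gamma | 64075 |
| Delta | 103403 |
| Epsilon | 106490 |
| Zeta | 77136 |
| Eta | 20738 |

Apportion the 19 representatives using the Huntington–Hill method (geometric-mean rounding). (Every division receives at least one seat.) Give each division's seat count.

Alpha 3, Beta 4, Gamma 2, Delta 3, Epsilon 3, Zeta 3, Eta 1

With divisor 31116: modified quotas Alpha 2.873, Beta 4.301, Gamma 2.059, Delta 3.323, Epsilon 3.422, Zeta 2.479, Eta 0.666.
Geometric-mean thresholds: Alpha √(2·3)=2.449, Beta √(4·5)=4.472, Gamma √(2·3)=2.449, Delta √(3·4)=3.464, Epsilon √(3·4)=3.464, Zeta √(2·3)=2.449, Eta (min 1).
Each quota rounded against its threshold gives Alpha 3, Beta 4, Gamma 2, Delta 3, Epsilon 3, Zeta 3, Eta 1 (total 19).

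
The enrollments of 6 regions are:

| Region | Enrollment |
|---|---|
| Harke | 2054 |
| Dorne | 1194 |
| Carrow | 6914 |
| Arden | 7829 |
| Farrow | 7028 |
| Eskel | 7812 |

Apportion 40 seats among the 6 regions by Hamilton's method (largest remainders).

Harke 2; Dorne 1; Carrow 8; Arden 10; Farrow 9; Eskel 10

Total 32831; standard divisor 32831/40 ≈ 820.775.
Standard quotas: Harke 2.5025, Dorne 1.4547, Carrow 8.4237, Arden 9.5385, Farrow 8.5626, Eskel 9.5178.
Lower quotas: Harke 2, Dorne 1, Carrow 8, Arden 9, Farrow 8, Eskel 9 (sum 37, leaving 3 seats).
Remainders in descending order: Farrow 0.5626, Arden 0.5385, Eskel 0.5178, Harke 0.5025, Dorne 0.4547, Carrow 0.4237.
Largest remainders: Farrow, Arden, Eskel receive the extra seats.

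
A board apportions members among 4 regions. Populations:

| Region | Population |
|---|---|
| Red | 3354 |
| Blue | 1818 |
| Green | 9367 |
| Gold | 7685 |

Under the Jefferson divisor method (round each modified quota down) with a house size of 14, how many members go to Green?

6

Standard divisor 22224/14 ≈ 1587.429; standard quotas: Red 2.113, Blue 1.145, Green 5.901, Gold 4.841.
Rounding down gives 2, 1, 5, 4 = 12 seats, so the divisor must be adjusted.
With modified divisor 1400: modified quotas Red 2.396, Blue 1.299, Green 6.691, Gold 5.489.
Rounding down: Red 2, Blue 1, Green 6, Gold 5 (total 14).
Green receives 6.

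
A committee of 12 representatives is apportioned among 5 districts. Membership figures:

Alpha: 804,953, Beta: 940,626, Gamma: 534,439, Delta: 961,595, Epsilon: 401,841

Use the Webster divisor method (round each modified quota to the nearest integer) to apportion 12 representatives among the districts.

Standard divisor 3643454/12 ≈ 303621.167; standard quotas: Alpha 2.651, Beta 3.098, Gamma 1.760, Delta 3.167, Epsilon 1.323.
Rounding to the nearest integer gives Alpha 3, Beta 3, Gamma 2, Delta 3, Epsilon 1 — total 12, matching the house size, so no adjustment is needed.

Alpha 3, Beta 3, Gamma 2, Delta 3, Epsilon 1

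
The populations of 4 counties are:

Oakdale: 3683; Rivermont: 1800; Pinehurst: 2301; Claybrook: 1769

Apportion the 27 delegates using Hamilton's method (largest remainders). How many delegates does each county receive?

Oakdale 10; Rivermont 5; Pinehurst 7; Claybrook 5

Total 9553; standard divisor 9553/27 ≈ 353.815.
Standard quotas: Oakdale 10.409, Rivermont 5.087, Pinehurst 6.503, Claybrook 5.000.
Lower quotas: Oakdale 10, Rivermont 5, Pinehurst 6, Claybrook 4 (sum 25, leaving 2 seats).
Remainders in descending order: Claybrook 1.000, Pinehurst 0.503, Oakdale 0.409, Rivermont 0.087.
The surplus seats go to Claybrook, Pinehurst.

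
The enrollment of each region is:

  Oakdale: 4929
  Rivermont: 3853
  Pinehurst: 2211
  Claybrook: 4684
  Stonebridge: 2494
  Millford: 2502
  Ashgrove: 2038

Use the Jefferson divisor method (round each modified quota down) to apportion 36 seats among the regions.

Oakdale: 8, Rivermont: 6, Pinehurst: 3, Claybrook: 8, Stonebridge: 4, Millford: 4, Ashgrove: 3

Standard divisor 22711/36 ≈ 630.861; standard quotas: Oakdale 7.813, Rivermont 6.108, Pinehurst 3.505, Claybrook 7.425, Stonebridge 3.953, Millford 3.966, Ashgrove 3.231.
Rounding down gives 7, 6, 3, 7, 3, 3, 3 = 32 seats, so the divisor must be adjusted.
With modified divisor 570: modified quotas Oakdale 8.647, Rivermont 6.760, Pinehurst 3.879, Claybrook 8.218, Stonebridge 4.375, Millford 4.389, Ashgrove 3.575.
Rounding down: Oakdale 8, Rivermont 6, Pinehurst 3, Claybrook 8, Stonebridge 4, Millford 4, Ashgrove 3 (total 36).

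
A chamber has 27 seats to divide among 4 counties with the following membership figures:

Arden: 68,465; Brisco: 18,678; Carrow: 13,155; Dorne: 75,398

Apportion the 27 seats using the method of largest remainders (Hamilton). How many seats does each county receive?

Standard divisor: 175696 ÷ 27 ≈ 6507.259.
Standard quotas: Arden 10.5213, Brisco 2.8703, Carrow 2.0216, Dorne 11.5868.
Lower quotas: Arden 10, Brisco 2, Carrow 2, Dorne 11 (sum 25, leaving 2 seats).
Remainders in descending order: Brisco 0.8703, Dorne 0.5868, Arden 0.5213, Carrow 0.0216.
The surplus seats go to Brisco, Dorne.

Arden 10, Brisco 3, Carrow 2, Dorne 12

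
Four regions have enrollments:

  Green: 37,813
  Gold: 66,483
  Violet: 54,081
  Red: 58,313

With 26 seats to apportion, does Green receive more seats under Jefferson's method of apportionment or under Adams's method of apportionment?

Jefferson: Green 4, Gold 8, Violet 7, Red 7.
Adams: Green 5, Gold 8, Violet 6, Red 7.
Green gets 4 under Jefferson and 5 under Adams.

Adams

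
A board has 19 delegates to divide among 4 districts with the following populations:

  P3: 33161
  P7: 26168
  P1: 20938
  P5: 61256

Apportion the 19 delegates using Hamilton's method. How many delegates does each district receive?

P3 4; P7 4; P1 3; P5 8

The standard divisor is 141523/19 ≈ 7448.579.
Standard quotas: P3 4.4520, P7 3.5132, P1 2.8110, P5 8.2239.
Lower quotas: P3 4, P7 3, P1 2, P5 8 (sum 17, leaving 2 seats).
Remainders in descending order: P1 0.8110, P7 0.5132, P3 0.4520, P5 0.2239.
Largest remainders: P1, P7 receive the extra seats.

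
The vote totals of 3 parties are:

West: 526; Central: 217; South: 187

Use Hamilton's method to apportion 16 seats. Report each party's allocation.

West 9, Central 4, South 3

Total 930; standard divisor 930/16 ≈ 58.125.
Standard quotas: West 9.049, Central 3.733, South 3.217.
Lower quotas: West 9, Central 3, South 3 (sum 15, leaving 1 seat).
Remainders in descending order: Central 0.733, South 0.217, West 0.049.
Largest remainder: Central receives the extra seat.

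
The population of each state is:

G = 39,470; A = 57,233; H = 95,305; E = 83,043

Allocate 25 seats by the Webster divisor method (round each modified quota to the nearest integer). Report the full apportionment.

Standard divisor 275051/25 ≈ 11002.04; standard quotas: G 3.588, A 5.202, H 8.662, E 7.548.
Rounding to the nearest integer gives 4, 5, 9, 8 = 26 seats, so the divisor must be adjusted.
With modified divisor 11140: modified quotas G 3.543, A 5.138, H 8.555, E 7.454.
Rounding to the nearest integer: G 4, A 5, H 9, E 7 (total 25).

G 4; A 5; H 9; E 7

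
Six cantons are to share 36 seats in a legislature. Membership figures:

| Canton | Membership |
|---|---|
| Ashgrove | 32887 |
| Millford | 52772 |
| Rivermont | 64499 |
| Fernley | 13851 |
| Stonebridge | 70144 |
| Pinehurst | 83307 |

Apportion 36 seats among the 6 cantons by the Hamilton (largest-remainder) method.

The standard divisor is 317460/36 ≈ 8818.333.
Standard quotas: Ashgrove 3.7294, Millford 5.9844, Rivermont 7.3142, Fernley 1.5707, Stonebridge 7.9543, Pinehurst 9.4470.
Lower quotas: Ashgrove 3, Millford 5, Rivermont 7, Fernley 1, Stonebridge 7, Pinehurst 9 (sum 32, leaving 4 seats).
Remainders in descending order: Millford 0.9844, Stonebridge 0.9543, Ashgrove 0.7294, Fernley 0.5707, Pinehurst 0.4470, Rivermont 0.3142.
The surplus seats go to Millford, Stonebridge, Ashgrove, Fernley.

Ashgrove=4, Millford=6, Rivermont=7, Fernley=2, Stonebridge=8, Pinehurst=9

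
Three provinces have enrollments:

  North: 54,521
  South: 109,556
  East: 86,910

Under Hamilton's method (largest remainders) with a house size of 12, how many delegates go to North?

3

Standard divisor: 250987 ÷ 12 ≈ 20915.583.
Standard quotas: North 2.6067, South 5.2380, East 4.1553.
Lower quotas: North 2, South 5, East 4 (sum 11, leaving 1 seat).
Remainders in descending order: North 0.6067, South 0.2380, East 0.1553.
Largest remainder: North receives the extra seat.
North receives 3.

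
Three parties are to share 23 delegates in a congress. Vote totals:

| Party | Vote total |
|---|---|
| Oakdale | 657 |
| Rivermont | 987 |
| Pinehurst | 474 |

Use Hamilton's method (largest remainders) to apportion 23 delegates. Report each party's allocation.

Total 2118; standard divisor 2118/23 ≈ 92.087.
Standard quotas: Oakdale 7.135, Rivermont 10.718, Pinehurst 5.147.
Lower quotas: Oakdale 7, Rivermont 10, Pinehurst 5 (sum 22, leaving 1 seat).
Remainders in descending order: Rivermont 0.718, Pinehurst 0.147, Oakdale 0.135.
Largest remainder: Rivermont receives the extra seat.

Oakdale 7, Rivermont 11, Pinehurst 5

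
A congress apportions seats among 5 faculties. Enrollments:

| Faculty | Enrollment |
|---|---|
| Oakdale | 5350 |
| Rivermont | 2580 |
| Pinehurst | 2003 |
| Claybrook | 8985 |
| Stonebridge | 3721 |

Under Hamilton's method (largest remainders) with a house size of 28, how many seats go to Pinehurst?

2

Total 22639; standard divisor 22639/28 ≈ 808.536.
Standard quotas: Oakdale 6.6169, Rivermont 3.1910, Pinehurst 2.4773, Claybrook 11.1127, Stonebridge 4.6021.
Lower quotas: Oakdale 6, Rivermont 3, Pinehurst 2, Claybrook 11, Stonebridge 4 (sum 26, leaving 2 seats).
Remainders in descending order: Oakdale 0.6169, Stonebridge 0.6021, Pinehurst 0.4773, Rivermont 0.1910, Claybrook 0.1127.
Largest remainders: Oakdale, Stonebridge receive the extra seats.
Pinehurst receives 2.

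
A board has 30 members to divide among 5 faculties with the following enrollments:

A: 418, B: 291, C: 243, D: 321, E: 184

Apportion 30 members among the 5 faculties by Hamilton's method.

Total 1457; standard divisor 1457/30 ≈ 48.567.
Standard quotas: A 8.607, B 5.992, C 5.003, D 6.609, E 3.789.
Lower quotas: A 8, B 5, C 5, D 6, E 3 (sum 27, leaving 3 seats).
Remainders in descending order: B 0.992, E 0.789, D 0.609, A 0.607, C 0.003.
The surplus seats go to B, E, D.

A 8, B 6, C 5, D 7, E 4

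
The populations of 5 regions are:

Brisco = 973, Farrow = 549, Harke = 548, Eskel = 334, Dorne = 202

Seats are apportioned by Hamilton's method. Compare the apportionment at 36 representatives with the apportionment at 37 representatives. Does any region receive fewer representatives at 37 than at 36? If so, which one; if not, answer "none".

Eskel

At 36 seats: Brisco 13, Farrow 8, Harke 7, Eskel 5, Dorne 3.
At 37 seats: Brisco 14, Farrow 8, Harke 8, Eskel 4, Dorne 3.
Eskel drops from 5 to 4.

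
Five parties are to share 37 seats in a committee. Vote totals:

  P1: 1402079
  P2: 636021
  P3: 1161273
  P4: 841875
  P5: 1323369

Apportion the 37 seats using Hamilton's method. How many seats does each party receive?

P1=10, P2=4, P3=8, P4=6, P5=9

The standard divisor is 5364617/37 ≈ 144989.649.
Standard quotas: P1 9.6702, P2 4.3867, P3 8.0094, P4 5.8064, P5 9.1273.
Lower quotas: P1 9, P2 4, P3 8, P4 5, P5 9 (sum 35, leaving 2 seats).
Remainders in descending order: P4 0.8064, P1 0.6702, P2 0.3867, P5 0.1273, P3 0.0094.
The surplus seats go to P4, P1.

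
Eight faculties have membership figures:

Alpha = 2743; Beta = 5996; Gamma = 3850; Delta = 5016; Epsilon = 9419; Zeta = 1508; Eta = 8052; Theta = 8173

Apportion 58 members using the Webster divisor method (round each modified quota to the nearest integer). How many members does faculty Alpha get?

Standard divisor 44757/58 ≈ 771.672; standard quotas: Alpha 3.555, Beta 7.770, Gamma 4.989, Delta 6.500, Epsilon 12.206, Zeta 1.954, Eta 10.434, Theta 10.591.
Rounding to the nearest integer gives 4, 8, 5, 7, 12, 2, 10, 11 = 59 seats, so the divisor must be adjusted.
With modified divisor 775: modified quotas Alpha 3.539, Beta 7.737, Gamma 4.968, Delta 6.472, Epsilon 12.154, Zeta 1.946, Eta 10.390, Theta 10.546.
Rounding to the nearest integer: Alpha 4, Beta 8, Gamma 5, Delta 6, Epsilon 12, Zeta 2, Eta 10, Theta 11 (total 58).
Alpha receives 4.

4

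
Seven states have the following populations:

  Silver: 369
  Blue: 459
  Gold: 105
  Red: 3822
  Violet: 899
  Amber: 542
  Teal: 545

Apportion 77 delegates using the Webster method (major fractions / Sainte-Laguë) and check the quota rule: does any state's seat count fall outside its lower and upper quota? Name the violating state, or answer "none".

Red

Standard quotas: Silver 4.215, Blue 5.243, Gold 1.199, Red 43.657, Violet 10.269, Amber 6.191, Teal 6.225.
Webster allocation: Silver 4, Blue 5, Gold 1, Red 45, Violet 10, Amber 6, Teal 6.
Red has quota 43.657 (lower 43, upper 44) but receives 45 — outside the quota interval.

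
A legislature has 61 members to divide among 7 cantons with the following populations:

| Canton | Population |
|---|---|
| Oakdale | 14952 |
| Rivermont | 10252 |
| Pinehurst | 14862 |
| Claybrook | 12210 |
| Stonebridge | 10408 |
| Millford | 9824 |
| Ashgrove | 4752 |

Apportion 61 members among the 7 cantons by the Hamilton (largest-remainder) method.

Oakdale 12, Rivermont 8, Pinehurst 12, Claybrook 9, Stonebridge 8, Millford 8, Ashgrove 4

Standard divisor: 77260 ÷ 61 ≈ 1266.557.
Standard quotas: Oakdale 11.8052, Rivermont 8.0944, Pinehurst 11.7342, Claybrook 9.6403, Stonebridge 8.2176, Millford 7.7565, Ashgrove 3.7519.
Lower quotas: Oakdale 11, Rivermont 8, Pinehurst 11, Claybrook 9, Stonebridge 8, Millford 7, Ashgrove 3 (sum 57, leaving 4 seats).
Remainders in descending order: Oakdale 0.8052, Millford 0.7565, Ashgrove 0.7519, Pinehurst 0.7342, Claybrook 0.6403, Stonebridge 0.2176, Rivermont 0.0944.
Largest remainders: Oakdale, Millford, Ashgrove, Pinehurst receive the extra seats.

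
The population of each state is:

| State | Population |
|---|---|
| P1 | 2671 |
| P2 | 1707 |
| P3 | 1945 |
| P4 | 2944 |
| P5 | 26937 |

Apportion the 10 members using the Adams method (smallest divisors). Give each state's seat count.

P1 1; P2 1; P3 1; P4 1; P5 6

Standard divisor 36204/10 ≈ 3620.4; standard quotas: P1 0.738, P2 0.471, P3 0.537, P4 0.813, P5 7.440.
Rounding up gives 1, 1, 1, 1, 8 = 12 seats, so the divisor must be adjusted.
With modified divisor 4900: modified quotas P1 0.545, P2 0.348, P3 0.397, P4 0.601, P5 5.497.
Rounding up: P1 1, P2 1, P3 1, P4 1, P5 6 (total 10).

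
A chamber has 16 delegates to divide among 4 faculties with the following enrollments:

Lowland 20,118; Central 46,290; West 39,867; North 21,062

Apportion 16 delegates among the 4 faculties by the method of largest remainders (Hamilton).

Standard divisor: 127337 ÷ 16 ≈ 7958.562.
Standard quotas: Lowland 2.5278, Central 5.8164, West 5.0093, North 2.6465.
Lower quotas: Lowland 2, Central 5, West 5, North 2 (sum 14, leaving 2 seats).
Remainders in descending order: Central 0.8164, North 0.6465, Lowland 0.5278, West 0.0093.
The surplus seats go to Central, North.

Lowland: 2, Central: 6, West: 5, North: 3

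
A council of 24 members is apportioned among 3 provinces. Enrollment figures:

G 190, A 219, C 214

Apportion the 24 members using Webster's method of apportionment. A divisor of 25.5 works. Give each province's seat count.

With modified divisor 25.5: modified quotas G 7.451, A 8.588, C 8.392.
Rounding to the nearest integer: G 7, A 9, C 8 (total 24).

G=7, A=9, C=8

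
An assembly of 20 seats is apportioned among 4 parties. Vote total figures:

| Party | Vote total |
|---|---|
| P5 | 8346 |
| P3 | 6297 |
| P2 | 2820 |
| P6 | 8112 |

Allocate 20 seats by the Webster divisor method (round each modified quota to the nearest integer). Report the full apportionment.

Standard divisor 25575/20 ≈ 1278.75; standard quotas: P5 6.527, P3 4.924, P2 2.205, P6 6.344.
Rounding to the nearest integer gives P5 7, P3 5, P2 2, P6 6 — total 20, matching the house size, so no adjustment is needed.

P5=7, P3=5, P2=2, P6=6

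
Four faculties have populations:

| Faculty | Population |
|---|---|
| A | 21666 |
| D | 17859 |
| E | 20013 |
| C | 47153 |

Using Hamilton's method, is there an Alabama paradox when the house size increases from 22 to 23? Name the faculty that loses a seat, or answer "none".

At 22 seats: A 4, D 4, E 4, C 10.
At 23 seats: A 5, D 4, E 4, C 10.
No faculty's allocation decreased.

none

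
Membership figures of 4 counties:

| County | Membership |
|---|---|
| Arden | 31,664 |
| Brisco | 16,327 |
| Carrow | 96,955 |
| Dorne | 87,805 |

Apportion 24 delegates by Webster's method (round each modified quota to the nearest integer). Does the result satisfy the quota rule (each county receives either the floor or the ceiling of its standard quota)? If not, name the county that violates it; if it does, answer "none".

none

Standard quotas: Arden 3.265, Brisco 1.684, Carrow 9.997, Dorne 9.054.
Webster allocation: Arden 3, Brisco 2, Carrow 10, Dorne 9.
Every allocation lies between the lower and upper quota.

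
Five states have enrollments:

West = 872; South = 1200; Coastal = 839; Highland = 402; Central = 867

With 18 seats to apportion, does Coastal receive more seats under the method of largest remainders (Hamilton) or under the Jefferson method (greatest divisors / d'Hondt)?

Hamilton: West 4, South 5, Coastal 3, Highland 2, Central 4.
Jefferson: West 4, South 5, Coastal 4, Highland 1, Central 4.
Coastal gets 3 under Hamilton and 4 under Jefferson.

Jefferson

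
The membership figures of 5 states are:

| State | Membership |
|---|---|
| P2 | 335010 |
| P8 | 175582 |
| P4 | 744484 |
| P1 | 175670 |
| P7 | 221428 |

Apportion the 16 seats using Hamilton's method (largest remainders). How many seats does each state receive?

Total 1652174; standard divisor 1652174/16 ≈ 103260.875.
Standard quotas: P2 3.2443, P8 1.7004, P4 7.2097, P1 1.7012, P7 2.1444.
Lower quotas: P2 3, P8 1, P4 7, P1 1, P7 2 (sum 14, leaving 2 seats).
Remainders in descending order: P1 0.7012, P8 0.7004, P2 0.2443, P4 0.2097, P7 0.1444.
The surplus seats go to P1, P8.

P2 3, P8 2, P4 7, P1 2, P7 2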